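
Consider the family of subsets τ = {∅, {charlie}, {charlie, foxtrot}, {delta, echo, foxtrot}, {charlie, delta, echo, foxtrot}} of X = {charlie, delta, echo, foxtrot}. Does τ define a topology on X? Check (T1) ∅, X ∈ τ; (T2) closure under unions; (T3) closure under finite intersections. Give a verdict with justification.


τ is NOT a topology on X.

Axiom (T1): ∅ ∈ τ? Yes; X ∈ τ? Yes.
Axiom (T2/T3): check pairwise unions and intersections of members of τ.
Counterexample for (T3): {charlie, foxtrot} ∩ {delta, echo, foxtrot} = {foxtrot} ∉ τ. Therefore τ is NOT a topology.


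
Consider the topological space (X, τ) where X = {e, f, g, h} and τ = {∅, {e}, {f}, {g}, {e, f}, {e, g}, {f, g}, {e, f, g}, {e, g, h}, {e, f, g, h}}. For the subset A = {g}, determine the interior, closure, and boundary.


int(A) = {g}, cl(A) = {g, h}, ∂A = {h}.

Closed sets in (X, τ) are complements of opens:
  closed(X, τ) = {∅, {f}, {h}, {e, h}, {f, h}, {g, h}, {e, f, h}, {e, g, h}, {f, g, h}, {e, f, g, h}}.
int(A) = ⋃ {U ∈ τ : U ⊆ A}. Opens contained in A: ∅, {g}.
Taking the union of these: int(A) = {g}.
cl(A) = ⋂ {C closed : A ⊆ C}. Closed sets containing A: {g, h}, {e, g, h}, {f, g, h}, {e, f, g, h}.
Intersecting these: cl(A) = {g, h}.
∂A = cl(A) ∖ int(A) = {g, h} ∖ {g} = {h}.


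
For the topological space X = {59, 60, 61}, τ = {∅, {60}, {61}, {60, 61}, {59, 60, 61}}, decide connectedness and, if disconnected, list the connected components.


(X, τ) is connected.

Find clopen sets (U ∈ τ with X ∖ U ∈ τ):
  U = ∅, X ∖ U = {59, 60, 61} — both open, so U is clopen.
  U = {59, 60, 61}, X ∖ U = ∅ — both open, so U is clopen.
Only trivial clopens (∅ and X) exist, so (X, τ) is connected.
Compute connected components by grouping points that agree on all clopens:
  component: {59, 60, 61}


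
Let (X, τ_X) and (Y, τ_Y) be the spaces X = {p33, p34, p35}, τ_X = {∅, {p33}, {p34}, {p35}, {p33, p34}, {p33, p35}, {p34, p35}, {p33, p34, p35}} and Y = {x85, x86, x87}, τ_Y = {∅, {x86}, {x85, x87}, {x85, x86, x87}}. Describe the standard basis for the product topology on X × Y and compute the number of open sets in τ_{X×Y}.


Basis B = {∅ × ∅, {p33} × {x86}, {p34} × {x86}, {p35} × {x86}, {p33} × {x85, x87}, {p33, p34} × {x86}, {p33, p35} × {x86}, {p34} × {x85, x87}, {p34, p35} × {x86}, {p35} × {x85, x87}, {p33} × {x85, x86, x87}, {p33, p34, p35} × {x86}, {p34} × {x85, x86, x87}, {p35} × {x85, x86, x87}, {p33, p34} × {x85, x87}, {p33, p35} × {x85, x87}, {p34, p35} × {x85, x87}, {p33, p34} × {x85, x86, x87}, {p33, p35} × {x85, x86, x87}, {p33, p34, p35} × {x85, x87}, {p34, p35} × {x85, x86, x87}, {p33, p34, p35} × {x85, x86, x87}}; |τ_{X×Y}| = 64.

Enumerate products U × V with U ∈ τ_X, V ∈ τ_Y (deduplicated):
  ∅ × ∅ = {} (∅)
  {p33} × {x86} = {(p33,x86)}
  {p34} × {x86} = {(p34,x86)}
  {p35} × {x86} = {(p35,x86)}
  {p33} × {x85, x87} = {(p33,x85), (p33,x87)}
  {p33, p34} × {x86} = {(p33,x86), (p34,x86)}
  {p33, p35} × {x86} = {(p33,x86), (p35,x86)}
  {p34} × {x85, x87} = {(p34,x85), (p34,x87)}
  {p34, p35} × {x86} = {(p34,x86), (p35,x86)}
  {p35} × {x85, x87} = {(p35,x85), (p35,x87)}
  {p33} × {x85, x86, x87} = {(p33,x85), (p33,x86), (p33,x87)}
  {p33, p34, p35} × {x86} = {(p33,x86), (p34,x86), (p35,x86)}
  {p34} × {x85, x86, x87} = {(p34,x85), (p34,x86), (p34,x87)}
  {p35} × {x85, x86, x87} = {(p35,x85), (p35,x86), (p35,x87)}
  {p33, p34} × {x85, x87} = {(p33,x85), (p33,x87), (p34,x85), (p34,x87)}
  {p33, p35} × {x85, x87} = {(p33,x85), (p33,x87), (p35,x85), (p35,x87)}
  {p34, p35} × {x85, x87} = {(p34,x85), (p34,x87), (p35,x85), (p35,x87)}
  {p33, p34} × {x85, x86, x87} = {(p33,x85), (p33,x86), (p33,x87), (p34,x85), (p34,x86), (p34,x87)}
  {p33, p35} × {x85, x86, x87} = {(p33,x85), (p33,x86), (p33,x87), (p35,x85), (p35,x86), (p35,x87)}
  {p33, p34, p35} × {x85, x87} = {(p33,x85), (p33,x87), (p34,x85), (p34,x87), (p35,x85), (p35,x87)}
  {p34, p35} × {x85, x86, x87} = {(p34,x85), (p34,x86), (p34,x87), (p35,x85), (p35,x86), (p35,x87)}
  {p33, p34, p35} × {x85, x86, x87} = {(p33,x85), (p33,x86), (p33,x87), (p34,x85), (p34,x86), (p34,x87), (p35,x85), (p35,x86), (p35,x87)}
These 22 distinct sets form the basis B.
Close under arbitrary unions to get τ_{X×Y}; counting gives |τ_{X×Y}| = 64.


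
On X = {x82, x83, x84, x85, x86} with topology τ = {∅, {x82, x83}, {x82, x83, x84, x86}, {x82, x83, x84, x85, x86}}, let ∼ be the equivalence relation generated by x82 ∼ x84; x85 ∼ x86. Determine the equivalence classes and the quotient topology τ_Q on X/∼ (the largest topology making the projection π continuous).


X/∼ = {[x82=x84], [x83], [x85=x86]}; |τ_Q| = 2.

Equivalence classes: [x82=x84], [x83], [x85=x86].
Quotient map π: X → X/∼ sends x82 ↦ [x82=x84], x83 ↦ [x83], x84 ↦ [x82=x84], x85 ↦ [x85=x86], x86 ↦ [x85=x86].
For each subset V ⊆ X/∼, compute π^{-1}(V) ⊆ X and check whether π^{-1}(V) ∈ τ. V is open in τ_Q iff π^{-1}(V) ∈ τ.
  V = {}: π^{-1}(V) = ∅ ∈ τ ✓.
  V = {[x82=x84]}: π^{-1}(V) = {x82, x84} ∉ τ ✗.
  V = {[x83]}: π^{-1}(V) = {x83} ∉ τ ✗.
  V = {[x82=x84], [x83]}: π^{-1}(V) = {x82, x83, x84} ∉ τ ✗.
  V = {[x85=x86]}: π^{-1}(V) = {x85, x86} ∉ τ ✗.
  V = {[x82=x84], [x85=x86]}: π^{-1}(V) = {x82, x84, x85, x86} ∉ τ ✗.
  V = {[x83], [x85=x86]}: π^{-1}(V) = {x83, x85, x86} ∉ τ ✗.
  V = {[x82=x84], [x83], [x85=x86]}: π^{-1}(V) = {x82, x83, x84, x85, x86} ∈ τ ✓.
Open sets in the quotient: τ_Q = {{}, {[x82=x84], [x83], [x85=x86]}} (2 elements).


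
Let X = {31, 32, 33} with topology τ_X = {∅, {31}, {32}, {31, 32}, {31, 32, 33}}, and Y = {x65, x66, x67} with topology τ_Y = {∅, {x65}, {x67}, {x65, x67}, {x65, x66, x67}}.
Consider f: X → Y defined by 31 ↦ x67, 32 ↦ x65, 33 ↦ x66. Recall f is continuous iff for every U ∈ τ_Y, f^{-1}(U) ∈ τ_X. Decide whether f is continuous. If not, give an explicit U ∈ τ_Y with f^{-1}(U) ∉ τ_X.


f IS continuous.

Compute f^{-1}(U) for each U ∈ τ_Y:
  U = ∅: f^{-1}(U) = ∅ ∈ τ_X ✓.
  U = {x65}: f^{-1}(U) = {32} ∈ τ_X ✓.
  U = {x67}: f^{-1}(U) = {31} ∈ τ_X ✓.
  U = {x65, x67}: f^{-1}(U) = {31, 32} ∈ τ_X ✓.
  U = {x65, x66, x67}: f^{-1}(U) = {31, 32, 33} ∈ τ_X ✓.
Every preimage lies in τ_X, so f IS continuous.


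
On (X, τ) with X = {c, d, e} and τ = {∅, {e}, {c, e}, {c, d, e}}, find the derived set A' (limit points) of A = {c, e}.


A' = {c, d}

For each x ∈ X, list the open sets U ∈ τ with x ∈ U, then check whether U ∩ (A ∖ {x}) ≠ ∅ for every such U.
  x = c: opens ∋ x are {c, e}, {c, d, e}; each meets A ∖ {c}, so x IS a limit point.
  x = d: opens ∋ x are {c, d, e}; each meets A ∖ {d}, so x IS a limit point.
  x = e: open {e} ∋ x has {e} ∩ (A ∖ {e}) = ∅, so x is NOT a limit point.
Collecting: A' = {c, d}.


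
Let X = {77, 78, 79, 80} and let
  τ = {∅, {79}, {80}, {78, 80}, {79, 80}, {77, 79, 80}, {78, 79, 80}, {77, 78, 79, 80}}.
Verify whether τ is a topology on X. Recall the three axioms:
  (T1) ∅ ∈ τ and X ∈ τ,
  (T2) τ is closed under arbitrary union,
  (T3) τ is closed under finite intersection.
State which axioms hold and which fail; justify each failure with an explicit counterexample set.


τ IS a topology on X.

Axiom (T1): ∅ ∈ τ? Yes; X ∈ τ? Yes.
Axiom (T2/T3): check pairwise unions and intersections of members of τ.
All pairwise intersections and unions checked — each lies in τ. Therefore τ satisfies (T1), (T2), (T3): it IS a topology on X.


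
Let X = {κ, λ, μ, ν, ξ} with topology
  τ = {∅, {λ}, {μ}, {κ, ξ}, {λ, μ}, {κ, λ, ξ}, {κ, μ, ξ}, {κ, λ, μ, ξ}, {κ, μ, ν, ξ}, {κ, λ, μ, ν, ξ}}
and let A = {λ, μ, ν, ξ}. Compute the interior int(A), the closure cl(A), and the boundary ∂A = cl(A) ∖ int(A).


int(A) = {λ, μ}, cl(A) = {κ, λ, μ, ν, ξ}, ∂A = {κ, ν, ξ}.

Closed sets in (X, τ) are complements of opens:
  closed(X, τ) = {∅, {λ}, {ν}, {λ, ν}, {μ, ν}, {κ, ν, ξ}, {λ, μ, ν}, {κ, λ, ν, ξ}, {κ, μ, ν, ξ}, {κ, λ, μ, ν, ξ}}.
int(A) = ⋃ {U ∈ τ : U ⊆ A}. Opens contained in A: ∅, {λ}, {μ}, {λ, μ}.
Taking the union of these: int(A) = {λ, μ}.
cl(A) = ⋂ {C closed : A ⊆ C}. Closed sets containing A: {κ, λ, μ, ν, ξ}.
Intersecting these: cl(A) = {κ, λ, μ, ν, ξ}.
∂A = cl(A) ∖ int(A) = {κ, λ, μ, ν, ξ} ∖ {λ, μ} = {κ, ν, ξ}.


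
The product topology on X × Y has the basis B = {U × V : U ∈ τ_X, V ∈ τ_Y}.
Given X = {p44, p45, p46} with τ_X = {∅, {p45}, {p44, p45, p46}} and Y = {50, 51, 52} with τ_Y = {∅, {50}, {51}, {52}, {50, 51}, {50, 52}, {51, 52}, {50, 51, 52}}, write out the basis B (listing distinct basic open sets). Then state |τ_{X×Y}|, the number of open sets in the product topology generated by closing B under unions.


Basis B = {∅ × ∅, {p45} × {50}, {p45} × {51}, {p45} × {52}, {p45} × {50, 51}, {p45} × {50, 52}, {p45} × {51, 52}, {p44, p45, p46} × {50}, {p44, p45, p46} × {51}, {p44, p45, p46} × {52}, {p45} × {50, 51, 52}, {p44, p45, p46} × {50, 51}, {p44, p45, p46} × {50, 52}, {p44, p45, p46} × {51, 52}, {p44, p45, p46} × {50, 51, 52}}; |τ_{X×Y}| = 27.

Enumerate products U × V with U ∈ τ_X, V ∈ τ_Y (deduplicated):
  ∅ × ∅ = {} (∅)
  {p45} × {50} = {(p45,50)}
  {p45} × {51} = {(p45,51)}
  {p45} × {52} = {(p45,52)}
  {p45} × {50, 51} = {(p45,50), (p45,51)}
  {p45} × {50, 52} = {(p45,50), (p45,52)}
  {p45} × {51, 52} = {(p45,51), (p45,52)}
  {p44, p45, p46} × {50} = {(p44,50), (p45,50), (p46,50)}
  {p44, p45, p46} × {51} = {(p44,51), (p45,51), (p46,51)}
  {p44, p45, p46} × {52} = {(p44,52), (p45,52), (p46,52)}
  {p45} × {50, 51, 52} = {(p45,50), (p45,51), (p45,52)}
  {p44, p45, p46} × {50, 51} = {(p44,50), (p44,51), (p45,50), (p45,51), (p46,50), (p46,51)}
  {p44, p45, p46} × {50, 52} = {(p44,50), (p44,52), (p45,50), (p45,52), (p46,50), (p46,52)}
  {p44, p45, p46} × {51, 52} = {(p44,51), (p44,52), (p45,51), (p45,52), (p46,51), (p46,52)}
  {p44, p45, p46} × {50, 51, 52} = {(p44,50), (p44,51), (p44,52), (p45,50), (p45,51), (p45,52), (p46,50), (p46,51), (p46,52)}
These 15 distinct sets form the basis B.
Close under arbitrary unions to get τ_{X×Y}; counting gives |τ_{X×Y}| = 27.


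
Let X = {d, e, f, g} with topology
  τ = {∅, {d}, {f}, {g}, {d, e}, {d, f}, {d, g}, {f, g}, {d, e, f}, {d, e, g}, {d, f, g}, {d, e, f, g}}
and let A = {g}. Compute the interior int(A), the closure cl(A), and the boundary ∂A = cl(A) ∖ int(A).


int(A) = {g}, cl(A) = {g}, ∂A = ∅.

Closed sets in (X, τ) are complements of opens:
  closed(X, τ) = {∅, {e}, {f}, {g}, {d, e}, {e, f}, {e, g}, {f, g}, {d, e, f}, {d, e, g}, {e, f, g}, {d, e, f, g}}.
int(A) = ⋃ {U ∈ τ : U ⊆ A}. Opens contained in A: ∅, {g}.
Taking the union of these: int(A) = {g}.
cl(A) = ⋂ {C closed : A ⊆ C}. Closed sets containing A: {g}, {e, g}, {f, g}, {d, e, g}, {e, f, g}, {d, e, f, g}.
Intersecting these: cl(A) = {g}.
∂A = cl(A) ∖ int(A) = {g} ∖ {g} = ∅.


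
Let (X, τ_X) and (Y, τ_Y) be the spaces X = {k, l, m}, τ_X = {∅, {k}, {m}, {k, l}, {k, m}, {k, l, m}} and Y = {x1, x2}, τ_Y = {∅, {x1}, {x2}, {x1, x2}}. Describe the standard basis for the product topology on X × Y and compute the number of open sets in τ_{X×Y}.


Basis B = {∅ × ∅, {k} × {x1}, {k} × {x2}, {m} × {x1}, {m} × {x2}, {k} × {x1, x2}, {k, l} × {x1}, {k, m} × {x1}, {k, l} × {x2}, {k, m} × {x2}, {m} × {x1, x2}, {k, l, m} × {x1}, {k, l, m} × {x2}, {k, l} × {x1, x2}, {k, m} × {x1, x2}, {k, l, m} × {x1, x2}}; |τ_{X×Y}| = 36.

Enumerate products U × V with U ∈ τ_X, V ∈ τ_Y (deduplicated):
  ∅ × ∅ = {} (∅)
  {k} × {x1} = {(k,x1)}
  {k} × {x2} = {(k,x2)}
  {m} × {x1} = {(m,x1)}
  {m} × {x2} = {(m,x2)}
  {k} × {x1, x2} = {(k,x1), (k,x2)}
  {k, l} × {x1} = {(k,x1), (l,x1)}
  {k, m} × {x1} = {(k,x1), (m,x1)}
  {k, l} × {x2} = {(k,x2), (l,x2)}
  {k, m} × {x2} = {(k,x2), (m,x2)}
  {m} × {x1, x2} = {(m,x1), (m,x2)}
  {k, l, m} × {x1} = {(k,x1), (l,x1), (m,x1)}
  {k, l, m} × {x2} = {(k,x2), (l,x2), (m,x2)}
  {k, l} × {x1, x2} = {(k,x1), (k,x2), (l,x1), (l,x2)}
  {k, m} × {x1, x2} = {(k,x1), (k,x2), (m,x1), (m,x2)}
  {k, l, m} × {x1, x2} = {(k,x1), (k,x2), (l,x1), (l,x2), (m,x1), (m,x2)}
These 16 distinct sets form the basis B.
Close under arbitrary unions to get τ_{X×Y}; counting gives |τ_{X×Y}| = 36.


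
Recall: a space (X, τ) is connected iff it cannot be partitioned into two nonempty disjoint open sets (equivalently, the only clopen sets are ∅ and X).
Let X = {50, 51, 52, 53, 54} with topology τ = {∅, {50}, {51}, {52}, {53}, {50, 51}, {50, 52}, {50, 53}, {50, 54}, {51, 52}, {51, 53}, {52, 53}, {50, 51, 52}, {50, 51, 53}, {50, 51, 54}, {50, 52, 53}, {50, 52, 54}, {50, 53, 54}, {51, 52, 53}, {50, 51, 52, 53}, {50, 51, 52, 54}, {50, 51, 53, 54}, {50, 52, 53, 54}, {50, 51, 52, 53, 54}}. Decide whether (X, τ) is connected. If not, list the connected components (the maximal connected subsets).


(X, τ) is disconnected; components = [{51}, {52}, {53}, {50, 54}].

Find clopen sets (U ∈ τ with X ∖ U ∈ τ):
  U = ∅, X ∖ U = {50, 51, 52, 53, 54} — both open, so U is clopen.
  U = {51}, X ∖ U = {50, 52, 53, 54} — both open, so U is clopen.
  U = {52}, X ∖ U = {50, 51, 53, 54} — both open, so U is clopen.
  U = {53}, X ∖ U = {50, 51, 52, 54} — both open, so U is clopen.
  U = {50, 54}, X ∖ U = {51, 52, 53} — both open, so U is clopen.
  U = {51, 52}, X ∖ U = {50, 53, 54} — both open, so U is clopen.
  U = {51, 53}, X ∖ U = {50, 52, 54} — both open, so U is clopen.
  U = {52, 53}, X ∖ U = {50, 51, 54} — both open, so U is clopen.
  U = {50, 51, 54}, X ∖ U = {52, 53} — both open, so U is clopen.
  U = {50, 52, 54}, X ∖ U = {51, 53} — both open, so U is clopen.
  U = {50, 53, 54}, X ∖ U = {51, 52} — both open, so U is clopen.
  U = {51, 52, 53}, X ∖ U = {50, 54} — both open, so U is clopen.
  U = {50, 51, 52, 54}, X ∖ U = {53} — both open, so U is clopen.
  U = {50, 51, 53, 54}, X ∖ U = {52} — both open, so U is clopen.
  U = {50, 52, 53, 54}, X ∖ U = {51} — both open, so U is clopen.
  U = {50, 51, 52, 53, 54}, X ∖ U = ∅ — both open, so U is clopen.
Nontrivial clopen(s) exist: e.g. {52, 53}. So (X, τ) is disconnected.
Compute connected components by grouping points that agree on all clopens:
  component: {51}
  component: {52}
  component: {53}
  component: {50, 54}


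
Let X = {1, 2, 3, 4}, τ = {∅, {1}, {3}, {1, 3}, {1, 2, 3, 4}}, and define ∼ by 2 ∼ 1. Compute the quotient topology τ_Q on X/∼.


X/∼ = {[1=2], [3], [4]}; |τ_Q| = 3.

Equivalence classes: [1=2], [3], [4].
Quotient map π: X → X/∼ sends 1 ↦ [1=2], 2 ↦ [1=2], 3 ↦ [3], 4 ↦ [4].
For each subset V ⊆ X/∼, compute π^{-1}(V) ⊆ X and check whether π^{-1}(V) ∈ τ. V is open in τ_Q iff π^{-1}(V) ∈ τ.
  V = {}: π^{-1}(V) = ∅ ∈ τ ✓.
  V = {[1=2]}: π^{-1}(V) = {1, 2} ∉ τ ✗.
  V = {[3]}: π^{-1}(V) = {3} ∈ τ ✓.
  V = {[1=2], [3]}: π^{-1}(V) = {1, 2, 3} ∉ τ ✗.
  V = {[4]}: π^{-1}(V) = {4} ∉ τ ✗.
  V = {[1=2], [4]}: π^{-1}(V) = {1, 2, 4} ∉ τ ✗.
  V = {[3], [4]}: π^{-1}(V) = {3, 4} ∉ τ ✗.
  V = {[1=2], [3], [4]}: π^{-1}(V) = {1, 2, 3, 4} ∈ τ ✓.
Open sets in the quotient: τ_Q = {{}, {[3]}, {[1=2], [3], [4]}} (3 elements).


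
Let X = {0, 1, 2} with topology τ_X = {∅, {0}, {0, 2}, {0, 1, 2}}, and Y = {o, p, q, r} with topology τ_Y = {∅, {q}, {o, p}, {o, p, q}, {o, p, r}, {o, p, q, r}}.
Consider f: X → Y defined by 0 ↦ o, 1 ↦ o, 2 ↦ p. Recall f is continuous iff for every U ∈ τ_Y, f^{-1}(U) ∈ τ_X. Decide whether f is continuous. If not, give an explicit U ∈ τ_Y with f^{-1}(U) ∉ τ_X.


f IS continuous.

Compute f^{-1}(U) for each U ∈ τ_Y:
  U = ∅: f^{-1}(U) = ∅ ∈ τ_X ✓.
  U = {q}: f^{-1}(U) = ∅ ∈ τ_X ✓.
  U = {o, p}: f^{-1}(U) = {0, 1, 2} ∈ τ_X ✓.
  U = {o, p, q}: f^{-1}(U) = {0, 1, 2} ∈ τ_X ✓.
  U = {o, p, r}: f^{-1}(U) = {0, 1, 2} ∈ τ_X ✓.
  U = {o, p, q, r}: f^{-1}(U) = {0, 1, 2} ∈ τ_X ✓.
Every preimage lies in τ_X, so f IS continuous.


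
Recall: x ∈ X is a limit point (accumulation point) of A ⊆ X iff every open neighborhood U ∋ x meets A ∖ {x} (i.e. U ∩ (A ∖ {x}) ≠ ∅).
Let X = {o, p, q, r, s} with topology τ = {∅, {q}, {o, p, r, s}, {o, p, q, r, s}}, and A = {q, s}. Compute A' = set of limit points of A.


A' = {o, p, r}

For each x ∈ X, list the open sets U ∈ τ with x ∈ U, then check whether U ∩ (A ∖ {x}) ≠ ∅ for every such U.
  x = o: opens ∋ x are {o, p, r, s}, {o, p, q, r, s}; each meets A ∖ {o}, so x IS a limit point.
  x = p: opens ∋ x are {o, p, r, s}, {o, p, q, r, s}; each meets A ∖ {p}, so x IS a limit point.
  x = q: open {q} ∋ x has {q} ∩ (A ∖ {q}) = ∅, so x is NOT a limit point.
  x = r: opens ∋ x are {o, p, r, s}, {o, p, q, r, s}; each meets A ∖ {r}, so x IS a limit point.
  x = s: open {o, p, r, s} ∋ x has {o, p, r, s} ∩ (A ∖ {s}) = ∅, so x is NOT a limit point.
Collecting: A' = {o, p, r}.


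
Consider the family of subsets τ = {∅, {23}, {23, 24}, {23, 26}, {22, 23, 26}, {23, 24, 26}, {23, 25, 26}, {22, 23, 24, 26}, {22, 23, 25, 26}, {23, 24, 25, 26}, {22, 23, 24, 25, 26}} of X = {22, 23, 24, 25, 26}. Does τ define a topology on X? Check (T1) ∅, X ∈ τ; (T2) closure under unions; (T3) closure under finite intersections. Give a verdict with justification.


τ IS a topology on X.

Axiom (T1): ∅ ∈ τ? Yes; X ∈ τ? Yes.
Axiom (T2/T3): check pairwise unions and intersections of members of τ.
All pairwise intersections and unions checked — each lies in τ. Therefore τ satisfies (T1), (T2), (T3): it IS a topology on X.


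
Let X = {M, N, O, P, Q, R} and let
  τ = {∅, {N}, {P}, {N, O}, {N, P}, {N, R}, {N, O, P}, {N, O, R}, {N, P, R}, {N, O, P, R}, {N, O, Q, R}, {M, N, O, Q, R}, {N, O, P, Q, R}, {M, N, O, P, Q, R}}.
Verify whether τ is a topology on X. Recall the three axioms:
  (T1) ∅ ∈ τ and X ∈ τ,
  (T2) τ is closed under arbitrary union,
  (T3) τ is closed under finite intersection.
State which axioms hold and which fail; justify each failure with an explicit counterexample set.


τ IS a topology on X.

Axiom (T1): ∅ ∈ τ? Yes; X ∈ τ? Yes.
Axiom (T2/T3): check pairwise unions and intersections of members of τ.
All pairwise intersections and unions checked — each lies in τ. Therefore τ satisfies (T1), (T2), (T3): it IS a topology on X.


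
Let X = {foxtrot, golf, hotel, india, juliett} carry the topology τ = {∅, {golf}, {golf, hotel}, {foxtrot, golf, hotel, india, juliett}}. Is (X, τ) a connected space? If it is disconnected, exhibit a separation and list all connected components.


(X, τ) is connected.

Find clopen sets (U ∈ τ with X ∖ U ∈ τ):
  U = ∅, X ∖ U = {foxtrot, golf, hotel, india, juliett} — both open, so U is clopen.
  U = {foxtrot, golf, hotel, india, juliett}, X ∖ U = ∅ — both open, so U is clopen.
Only trivial clopens (∅ and X) exist, so (X, τ) is connected.
Compute connected components by grouping points that agree on all clopens:
  component: {foxtrot, golf, hotel, india, juliett}


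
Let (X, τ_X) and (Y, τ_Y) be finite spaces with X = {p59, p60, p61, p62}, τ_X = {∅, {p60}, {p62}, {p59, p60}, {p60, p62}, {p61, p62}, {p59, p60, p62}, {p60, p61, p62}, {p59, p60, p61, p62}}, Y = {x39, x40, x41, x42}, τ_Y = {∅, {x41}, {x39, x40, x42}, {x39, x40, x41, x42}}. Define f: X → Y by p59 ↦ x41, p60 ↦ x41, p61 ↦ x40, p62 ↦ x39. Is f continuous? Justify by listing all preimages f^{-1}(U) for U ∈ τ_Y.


f IS continuous.

Compute f^{-1}(U) for each U ∈ τ_Y:
  U = ∅: f^{-1}(U) = ∅ ∈ τ_X ✓.
  U = {x41}: f^{-1}(U) = {p59, p60} ∈ τ_X ✓.
  U = {x39, x40, x42}: f^{-1}(U) = {p61, p62} ∈ τ_X ✓.
  U = {x39, x40, x41, x42}: f^{-1}(U) = {p59, p60, p61, p62} ∈ τ_X ✓.
Every preimage lies in τ_X, so f IS continuous.


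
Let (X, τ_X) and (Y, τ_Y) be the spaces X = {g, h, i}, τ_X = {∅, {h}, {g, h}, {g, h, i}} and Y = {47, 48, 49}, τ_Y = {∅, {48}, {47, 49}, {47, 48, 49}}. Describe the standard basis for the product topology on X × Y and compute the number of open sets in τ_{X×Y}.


Basis B = {∅ × ∅, {h} × {48}, {g, h} × {48}, {h} × {47, 49}, {g, h, i} × {48}, {h} × {47, 48, 49}, {g, h} × {47, 49}, {g, h} × {47, 48, 49}, {g, h, i} × {47, 49}, {g, h, i} × {47, 48, 49}}; |τ_{X×Y}| = 16.

Enumerate products U × V with U ∈ τ_X, V ∈ τ_Y (deduplicated):
  ∅ × ∅ = {} (∅)
  {h} × {48} = {(h,48)}
  {g, h} × {48} = {(g,48), (h,48)}
  {h} × {47, 49} = {(h,47), (h,49)}
  {g, h, i} × {48} = {(g,48), (h,48), (i,48)}
  {h} × {47, 48, 49} = {(h,47), (h,48), (h,49)}
  {g, h} × {47, 49} = {(g,47), (g,49), (h,47), (h,49)}
  {g, h} × {47, 48, 49} = {(g,47), (g,48), (g,49), (h,47), (h,48), (h,49)}
  {g, h, i} × {47, 49} = {(g,47), (g,49), (h,47), (h,49), (i,47), (i,49)}
  {g, h, i} × {47, 48, 49} = {(g,47), (g,48), (g,49), (h,47), (h,48), (h,49), (i,47), (i,48), (i,49)}
These 10 distinct sets form the basis B.
Close under arbitrary unions to get τ_{X×Y}; counting gives |τ_{X×Y}| = 16.


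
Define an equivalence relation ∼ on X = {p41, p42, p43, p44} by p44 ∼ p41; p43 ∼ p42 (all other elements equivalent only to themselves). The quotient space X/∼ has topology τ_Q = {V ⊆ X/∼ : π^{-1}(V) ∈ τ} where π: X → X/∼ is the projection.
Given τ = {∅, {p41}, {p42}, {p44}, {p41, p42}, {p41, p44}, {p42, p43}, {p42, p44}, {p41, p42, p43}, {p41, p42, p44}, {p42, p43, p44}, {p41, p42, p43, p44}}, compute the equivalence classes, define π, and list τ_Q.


X/∼ = {[p41=p44], [p42=p43]}; |τ_Q| = 4.

Equivalence classes: [p41=p44], [p42=p43].
Quotient map π: X → X/∼ sends p41 ↦ [p41=p44], p42 ↦ [p42=p43], p43 ↦ [p42=p43], p44 ↦ [p41=p44].
For each subset V ⊆ X/∼, compute π^{-1}(V) ⊆ X and check whether π^{-1}(V) ∈ τ. V is open in τ_Q iff π^{-1}(V) ∈ τ.
  V = {}: π^{-1}(V) = ∅ ∈ τ ✓.
  V = {[p41=p44]}: π^{-1}(V) = {p41, p44} ∈ τ ✓.
  V = {[p42=p43]}: π^{-1}(V) = {p42, p43} ∈ τ ✓.
  V = {[p41=p44], [p42=p43]}: π^{-1}(V) = {p41, p42, p43, p44} ∈ τ ✓.
Open sets in the quotient: τ_Q = {{}, {[p41=p44]}, {[p42=p43]}, {[p41=p44], [p42=p43]}} (4 elements).


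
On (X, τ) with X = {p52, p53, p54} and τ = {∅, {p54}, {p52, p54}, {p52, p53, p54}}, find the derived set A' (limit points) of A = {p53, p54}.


A' = {p52, p53}

For each x ∈ X, list the open sets U ∈ τ with x ∈ U, then check whether U ∩ (A ∖ {x}) ≠ ∅ for every such U.
  x = p52: opens ∋ x are {p52, p54}, {p52, p53, p54}; each meets A ∖ {p52}, so x IS a limit point.
  x = p53: opens ∋ x are {p52, p53, p54}; each meets A ∖ {p53}, so x IS a limit point.
  x = p54: open {p54} ∋ x has {p54} ∩ (A ∖ {p54}) = ∅, so x is NOT a limit point.
Collecting: A' = {p52, p53}.


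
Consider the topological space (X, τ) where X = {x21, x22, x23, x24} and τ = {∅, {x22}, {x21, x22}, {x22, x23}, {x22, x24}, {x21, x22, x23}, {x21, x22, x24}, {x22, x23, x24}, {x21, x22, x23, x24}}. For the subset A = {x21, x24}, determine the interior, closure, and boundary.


int(A) = ∅, cl(A) = {x21, x24}, ∂A = {x21, x24}.

Closed sets in (X, τ) are complements of opens:
  closed(X, τ) = {∅, {x21}, {x23}, {x24}, {x21, x23}, {x21, x24}, {x23, x24}, {x21, x23, x24}, {x21, x22, x23, x24}}.
int(A) = ⋃ {U ∈ τ : U ⊆ A}. Opens contained in A: ∅.
Taking the union of these: int(A) = ∅.
cl(A) = ⋂ {C closed : A ⊆ C}. Closed sets containing A: {x21, x24}, {x21, x23, x24}, {x21, x22, x23, x24}.
Intersecting these: cl(A) = {x21, x24}.
∂A = cl(A) ∖ int(A) = {x21, x24} ∖ ∅ = {x21, x24}.


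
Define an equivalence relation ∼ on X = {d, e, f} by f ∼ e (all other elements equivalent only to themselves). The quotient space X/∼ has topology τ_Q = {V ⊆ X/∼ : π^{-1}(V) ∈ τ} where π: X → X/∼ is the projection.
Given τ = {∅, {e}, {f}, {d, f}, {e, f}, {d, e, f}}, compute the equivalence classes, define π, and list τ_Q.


X/∼ = {[d], [e=f]}; |τ_Q| = 3.

Equivalence classes: [d], [e=f].
Quotient map π: X → X/∼ sends d ↦ [d], e ↦ [e=f], f ↦ [e=f].
For each subset V ⊆ X/∼, compute π^{-1}(V) ⊆ X and check whether π^{-1}(V) ∈ τ. V is open in τ_Q iff π^{-1}(V) ∈ τ.
  V = {}: π^{-1}(V) = ∅ ∈ τ ✓.
  V = {[d]}: π^{-1}(V) = {d} ∉ τ ✗.
  V = {[e=f]}: π^{-1}(V) = {e, f} ∈ τ ✓.
  V = {[d], [e=f]}: π^{-1}(V) = {d, e, f} ∈ τ ✓.
Open sets in the quotient: τ_Q = {{}, {[e=f]}, {[d], [e=f]}} (3 elements).


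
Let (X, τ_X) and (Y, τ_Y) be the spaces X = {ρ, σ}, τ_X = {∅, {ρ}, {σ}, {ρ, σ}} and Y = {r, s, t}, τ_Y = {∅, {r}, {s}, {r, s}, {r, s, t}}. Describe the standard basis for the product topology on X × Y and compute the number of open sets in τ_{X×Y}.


Basis B = {∅ × ∅, {ρ} × {r}, {ρ} × {s}, {σ} × {r}, {σ} × {s}, {ρ} × {r, s}, {ρ, σ} × {r}, {ρ, σ} × {s}, {σ} × {r, s}, {ρ} × {r, s, t}, {σ} × {r, s, t}, {ρ, σ} × {r, s}, {ρ, σ} × {r, s, t}}; |τ_{X×Y}| = 25.

Enumerate products U × V with U ∈ τ_X, V ∈ τ_Y (deduplicated):
  ∅ × ∅ = {} (∅)
  {ρ} × {r} = {(ρ,r)}
  {ρ} × {s} = {(ρ,s)}
  {σ} × {r} = {(σ,r)}
  {σ} × {s} = {(σ,s)}
  {ρ} × {r, s} = {(ρ,r), (ρ,s)}
  {ρ, σ} × {r} = {(ρ,r), (σ,r)}
  {ρ, σ} × {s} = {(ρ,s), (σ,s)}
  {σ} × {r, s} = {(σ,r), (σ,s)}
  {ρ} × {r, s, t} = {(ρ,r), (ρ,s), (ρ,t)}
  {σ} × {r, s, t} = {(σ,r), (σ,s), (σ,t)}
  {ρ, σ} × {r, s} = {(ρ,r), (ρ,s), (σ,r), (σ,s)}
  {ρ, σ} × {r, s, t} = {(ρ,r), (ρ,s), (ρ,t), (σ,r), (σ,s), (σ,t)}
These 13 distinct sets form the basis B.
Close under arbitrary unions to get τ_{X×Y}; counting gives |τ_{X×Y}| = 25.


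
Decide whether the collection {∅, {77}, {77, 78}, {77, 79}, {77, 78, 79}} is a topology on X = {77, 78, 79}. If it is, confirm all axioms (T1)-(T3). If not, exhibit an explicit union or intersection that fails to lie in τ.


τ IS a topology on X.

Axiom (T1): ∅ ∈ τ? Yes; X ∈ τ? Yes.
Axiom (T2/T3): check pairwise unions and intersections of members of τ.
All pairwise intersections and unions checked — each lies in τ. Therefore τ satisfies (T1), (T2), (T3): it IS a topology on X.


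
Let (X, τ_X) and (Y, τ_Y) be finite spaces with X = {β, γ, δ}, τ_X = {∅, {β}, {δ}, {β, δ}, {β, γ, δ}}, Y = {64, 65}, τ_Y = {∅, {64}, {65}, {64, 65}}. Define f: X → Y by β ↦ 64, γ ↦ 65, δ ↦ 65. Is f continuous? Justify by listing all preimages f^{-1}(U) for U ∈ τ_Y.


f is NOT continuous.

Compute f^{-1}(U) for each U ∈ τ_Y:
  U = ∅: f^{-1}(U) = ∅ ∈ τ_X ✓.
  U = {64}: f^{-1}(U) = {β} ∈ τ_X ✓.
  U = {65}: f^{-1}(U) = {γ, δ} ∉ τ_X ✗.
  U = {64, 65}: f^{-1}(U) = {β, γ, δ} ∈ τ_X ✓.
Found U = {65} with f^{-1}(U) = {γ, δ} not in τ_X. Therefore f is NOT continuous.


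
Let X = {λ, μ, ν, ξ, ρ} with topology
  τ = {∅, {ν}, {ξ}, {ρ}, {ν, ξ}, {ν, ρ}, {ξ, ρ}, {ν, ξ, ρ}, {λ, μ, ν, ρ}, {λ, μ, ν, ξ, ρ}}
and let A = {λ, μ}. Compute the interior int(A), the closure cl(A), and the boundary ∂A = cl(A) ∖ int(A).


int(A) = ∅, cl(A) = {λ, μ}, ∂A = {λ, μ}.

Closed sets in (X, τ) are complements of opens:
  closed(X, τ) = {∅, {ξ}, {λ, μ}, {λ, μ, ν}, {λ, μ, ξ}, {λ, μ, ρ}, {λ, μ, ν, ξ}, {λ, μ, ν, ρ}, {λ, μ, ξ, ρ}, {λ, μ, ν, ξ, ρ}}.
int(A) = ⋃ {U ∈ τ : U ⊆ A}. Opens contained in A: ∅.
Taking the union of these: int(A) = ∅.
cl(A) = ⋂ {C closed : A ⊆ C}. Closed sets containing A: {λ, μ}, {λ, μ, ν}, {λ, μ, ξ}, {λ, μ, ρ}, {λ, μ, ν, ξ}, {λ, μ, ν, ρ}, {λ, μ, ξ, ρ}, {λ, μ, ν, ξ, ρ}.
Intersecting these: cl(A) = {λ, μ}.
∂A = cl(A) ∖ int(A) = {λ, μ} ∖ ∅ = {λ, μ}.


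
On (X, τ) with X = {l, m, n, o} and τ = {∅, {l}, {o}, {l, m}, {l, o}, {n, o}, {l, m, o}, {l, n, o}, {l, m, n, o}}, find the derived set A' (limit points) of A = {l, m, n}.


A' = {m}

For each x ∈ X, list the open sets U ∈ τ with x ∈ U, then check whether U ∩ (A ∖ {x}) ≠ ∅ for every such U.
  x = l: open {l} ∋ x has {l} ∩ (A ∖ {l}) = ∅, so x is NOT a limit point.
  x = m: opens ∋ x are {l, m}, {l, m, o}, {l, m, n, o}; each meets A ∖ {m}, so x IS a limit point.
  x = n: open {n, o} ∋ x has {n, o} ∩ (A ∖ {n}) = ∅, so x is NOT a limit point.
  x = o: open {o} ∋ x has {o} ∩ (A ∖ {o}) = ∅, so x is NOT a limit point.
Collecting: A' = {m}.


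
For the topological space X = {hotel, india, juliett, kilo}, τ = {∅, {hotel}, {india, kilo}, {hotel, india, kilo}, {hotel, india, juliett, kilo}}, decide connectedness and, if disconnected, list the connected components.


(X, τ) is connected.

Find clopen sets (U ∈ τ with X ∖ U ∈ τ):
  U = ∅, X ∖ U = {hotel, india, juliett, kilo} — both open, so U is clopen.
  U = {hotel, india, juliett, kilo}, X ∖ U = ∅ — both open, so U is clopen.
Only trivial clopens (∅ and X) exist, so (X, τ) is connected.
Compute connected components by grouping points that agree on all clopens:
  component: {hotel, india, juliett, kilo}


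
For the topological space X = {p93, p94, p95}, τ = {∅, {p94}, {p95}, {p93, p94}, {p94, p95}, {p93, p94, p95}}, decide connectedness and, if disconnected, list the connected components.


(X, τ) is disconnected; components = [{p95}, {p93, p94}].

Find clopen sets (U ∈ τ with X ∖ U ∈ τ):
  U = ∅, X ∖ U = {p93, p94, p95} — both open, so U is clopen.
  U = {p95}, X ∖ U = {p93, p94} — both open, so U is clopen.
  U = {p93, p94}, X ∖ U = {p95} — both open, so U is clopen.
  U = {p93, p94, p95}, X ∖ U = ∅ — both open, so U is clopen.
Nontrivial clopen(s) exist: e.g. {p93, p94}. So (X, τ) is disconnected.
Compute connected components by grouping points that agree on all clopens:
  component: {p95}
  component: {p93, p94}


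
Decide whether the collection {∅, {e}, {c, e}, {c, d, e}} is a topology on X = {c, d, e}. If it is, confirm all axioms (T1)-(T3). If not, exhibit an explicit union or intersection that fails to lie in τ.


τ IS a topology on X.

Axiom (T1): ∅ ∈ τ? Yes; X ∈ τ? Yes.
Axiom (T2/T3): check pairwise unions and intersections of members of τ.
All pairwise intersections and unions checked — each lies in τ. Therefore τ satisfies (T1), (T2), (T3): it IS a topology on X.


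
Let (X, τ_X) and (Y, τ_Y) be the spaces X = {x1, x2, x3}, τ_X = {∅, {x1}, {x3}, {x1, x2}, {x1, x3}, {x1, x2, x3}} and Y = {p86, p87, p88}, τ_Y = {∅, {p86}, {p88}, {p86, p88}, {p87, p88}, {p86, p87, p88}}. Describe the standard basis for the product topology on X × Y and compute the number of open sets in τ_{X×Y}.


Basis B = {∅ × ∅, {x1} × {p86}, {x1} × {p88}, {x3} × {p86}, {x3} × {p88}, {x1} × {p86, p88}, {x1, x2} × {p86}, {x1, x3} × {p86}, {x1} × {p87, p88}, {x1, x2} × {p88}, {x1, x3} × {p88}, {x3} × {p86, p88}, {x3} × {p87, p88}, {x1} × {p86, p87, p88}, {x1, x2, x3} × {p86}, {x1, x2, x3} × {p88}, {x3} × {p86, p87, p88}, {x1, x2} × {p86, p88}, {x1, x3} × {p86, p88}, {x1, x2} × {p87, p88}, {x1, x3} × {p87, p88}, {x1, x2} × {p86, p87, p88}, {x1, x3} × {p86, p87, p88}, {x1, x2, x3} × {p86, p88}, {x1, x2, x3} × {p87, p88}, {x1, x2, x3} × {p86, p87, p88}}; |τ_{X×Y}| = 108.

Enumerate products U × V with U ∈ τ_X, V ∈ τ_Y (deduplicated):
  ∅ × ∅ = {} (∅)
  {x1} × {p86} = {(x1,p86)}
  {x1} × {p88} = {(x1,p88)}
  {x3} × {p86} = {(x3,p86)}
  {x3} × {p88} = {(x3,p88)}
  {x1} × {p86, p88} = {(x1,p86), (x1,p88)}
  {x1, x2} × {p86} = {(x1,p86), (x2,p86)}
  {x1, x3} × {p86} = {(x1,p86), (x3,p86)}
  {x1} × {p87, p88} = {(x1,p87), (x1,p88)}
  {x1, x2} × {p88} = {(x1,p88), (x2,p88)}
  {x1, x3} × {p88} = {(x1,p88), (x3,p88)}
  {x3} × {p86, p88} = {(x3,p86), (x3,p88)}
  {x3} × {p87, p88} = {(x3,p87), (x3,p88)}
  {x1} × {p86, p87, p88} = {(x1,p86), (x1,p87), (x1,p88)}
  {x1, x2, x3} × {p86} = {(x1,p86), (x2,p86), (x3,p86)}
  {x1, x2, x3} × {p88} = {(x1,p88), (x2,p88), (x3,p88)}
  {x3} × {p86, p87, p88} = {(x3,p86), (x3,p87), (x3,p88)}
  {x1, x2} × {p86, p88} = {(x1,p86), (x1,p88), (x2,p86), (x2,p88)}
  {x1, x3} × {p86, p88} = {(x1,p86), (x1,p88), (x3,p86), (x3,p88)}
  {x1, x2} × {p87, p88} = {(x1,p87), (x1,p88), (x2,p87), (x2,p88)}
  {x1, x3} × {p87, p88} = {(x1,p87), (x1,p88), (x3,p87), (x3,p88)}
  {x1, x2} × {p86, p87, p88} = {(x1,p86), (x1,p87), (x1,p88), (x2,p86), (x2,p87), (x2,p88)}
  {x1, x3} × {p86, p87, p88} = {(x1,p86), (x1,p87), (x1,p88), (x3,p86), (x3,p87), (x3,p88)}
  {x1, x2, x3} × {p86, p88} = {(x1,p86), (x1,p88), (x2,p86), (x2,p88), (x3,p86), (x3,p88)}
  {x1, x2, x3} × {p87, p88} = {(x1,p87), (x1,p88), (x2,p87), (x2,p88), (x3,p87), (x3,p88)}
  {x1, x2, x3} × {p86, p87, p88} = {(x1,p86), (x1,p87), (x1,p88), (x2,p86), (x2,p87), (x2,p88), (x3,p86), (x3,p87), (x3,p88)}
These 26 distinct sets form the basis B.
Close under arbitrary unions to get τ_{X×Y}; counting gives |τ_{X×Y}| = 108.


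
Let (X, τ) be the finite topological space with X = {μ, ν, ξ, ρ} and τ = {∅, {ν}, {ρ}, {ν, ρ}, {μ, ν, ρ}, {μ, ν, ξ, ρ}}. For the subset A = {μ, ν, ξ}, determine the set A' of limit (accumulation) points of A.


A' = {μ, ξ}

For each x ∈ X, list the open sets U ∈ τ with x ∈ U, then check whether U ∩ (A ∖ {x}) ≠ ∅ for every such U.
  x = μ: opens ∋ x are {μ, ν, ρ}, {μ, ν, ξ, ρ}; each meets A ∖ {μ}, so x IS a limit point.
  x = ν: open {ν} ∋ x has {ν} ∩ (A ∖ {ν}) = ∅, so x is NOT a limit point.
  x = ξ: opens ∋ x are {μ, ν, ξ, ρ}; each meets A ∖ {ξ}, so x IS a limit point.
  x = ρ: open {ρ} ∋ x has {ρ} ∩ (A ∖ {ρ}) = ∅, so x is NOT a limit point.
Collecting: A' = {μ, ξ}.


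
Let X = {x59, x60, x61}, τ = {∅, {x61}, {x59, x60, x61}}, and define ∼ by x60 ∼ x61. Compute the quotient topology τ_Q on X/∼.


X/∼ = {[x59], [x60=x61]}; |τ_Q| = 2.

Equivalence classes: [x59], [x60=x61].
Quotient map π: X → X/∼ sends x59 ↦ [x59], x60 ↦ [x60=x61], x61 ↦ [x60=x61].
For each subset V ⊆ X/∼, compute π^{-1}(V) ⊆ X and check whether π^{-1}(V) ∈ τ. V is open in τ_Q iff π^{-1}(V) ∈ τ.
  V = {}: π^{-1}(V) = ∅ ∈ τ ✓.
  V = {[x59]}: π^{-1}(V) = {x59} ∉ τ ✗.
  V = {[x60=x61]}: π^{-1}(V) = {x60, x61} ∉ τ ✗.
  V = {[x59], [x60=x61]}: π^{-1}(V) = {x59, x60, x61} ∈ τ ✓.
Open sets in the quotient: τ_Q = {{}, {[x59], [x60=x61]}} (2 elements).


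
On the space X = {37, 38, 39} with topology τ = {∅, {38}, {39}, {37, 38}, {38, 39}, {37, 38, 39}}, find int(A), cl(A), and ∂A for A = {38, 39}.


int(A) = {38, 39}, cl(A) = {37, 38, 39}, ∂A = {37}.

Closed sets in (X, τ) are complements of opens:
  closed(X, τ) = {∅, {37}, {39}, {37, 38}, {37, 39}, {37, 38, 39}}.
int(A) = ⋃ {U ∈ τ : U ⊆ A}. Opens contained in A: ∅, {38}, {39}, {38, 39}.
Taking the union of these: int(A) = {38, 39}.
cl(A) = ⋂ {C closed : A ⊆ C}. Closed sets containing A: {37, 38, 39}.
Intersecting these: cl(A) = {37, 38, 39}.
∂A = cl(A) ∖ int(A) = {37, 38, 39} ∖ {38, 39} = {37}.


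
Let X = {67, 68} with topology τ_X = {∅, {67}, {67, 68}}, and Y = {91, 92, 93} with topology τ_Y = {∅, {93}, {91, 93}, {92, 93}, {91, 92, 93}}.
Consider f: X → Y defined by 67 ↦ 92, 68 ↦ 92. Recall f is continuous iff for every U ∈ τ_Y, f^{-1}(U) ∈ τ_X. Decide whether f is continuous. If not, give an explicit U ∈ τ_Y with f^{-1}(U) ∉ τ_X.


f IS continuous.

Compute f^{-1}(U) for each U ∈ τ_Y:
  U = ∅: f^{-1}(U) = ∅ ∈ τ_X ✓.
  U = {93}: f^{-1}(U) = ∅ ∈ τ_X ✓.
  U = {91, 93}: f^{-1}(U) = ∅ ∈ τ_X ✓.
  U = {92, 93}: f^{-1}(U) = {67, 68} ∈ τ_X ✓.
  U = {91, 92, 93}: f^{-1}(U) = {67, 68} ∈ τ_X ✓.
Every preimage lies in τ_X, so f IS continuous.


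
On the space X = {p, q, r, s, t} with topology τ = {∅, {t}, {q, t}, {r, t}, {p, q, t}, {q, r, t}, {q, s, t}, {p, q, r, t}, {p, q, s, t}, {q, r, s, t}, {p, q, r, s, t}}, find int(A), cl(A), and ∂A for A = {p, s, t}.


int(A) = {t}, cl(A) = {p, q, r, s, t}, ∂A = {p, q, r, s}.

Closed sets in (X, τ) are complements of opens:
  closed(X, τ) = {∅, {p}, {r}, {s}, {p, r}, {p, s}, {r, s}, {p, q, s}, {p, r, s}, {p, q, r, s}, {p, q, r, s, t}}.
int(A) = ⋃ {U ∈ τ : U ⊆ A}. Opens contained in A: ∅, {t}.
Taking the union of these: int(A) = {t}.
cl(A) = ⋂ {C closed : A ⊆ C}. Closed sets containing A: {p, q, r, s, t}.
Intersecting these: cl(A) = {p, q, r, s, t}.
∂A = cl(A) ∖ int(A) = {p, q, r, s, t} ∖ {t} = {p, q, r, s}.


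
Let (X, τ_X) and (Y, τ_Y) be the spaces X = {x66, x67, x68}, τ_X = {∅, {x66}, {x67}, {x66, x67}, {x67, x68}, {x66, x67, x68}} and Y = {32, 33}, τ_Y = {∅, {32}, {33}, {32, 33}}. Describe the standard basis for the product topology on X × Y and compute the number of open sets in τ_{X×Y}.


Basis B = {∅ × ∅, {x66} × {32}, {x66} × {33}, {x67} × {32}, {x67} × {33}, {x66} × {32, 33}, {x66, x67} × {32}, {x66, x67} × {33}, {x67} × {32, 33}, {x67, x68} × {32}, {x67, x68} × {33}, {x66, x67, x68} × {32}, {x66, x67, x68} × {33}, {x66, x67} × {32, 33}, {x67, x68} × {32, 33}, {x66, x67, x68} × {32, 33}}; |τ_{X×Y}| = 36.

Enumerate products U × V with U ∈ τ_X, V ∈ τ_Y (deduplicated):
  ∅ × ∅ = {} (∅)
  {x66} × {32} = {(x66,32)}
  {x66} × {33} = {(x66,33)}
  {x67} × {32} = {(x67,32)}
  {x67} × {33} = {(x67,33)}
  {x66} × {32, 33} = {(x66,32), (x66,33)}
  {x66, x67} × {32} = {(x66,32), (x67,32)}
  {x66, x67} × {33} = {(x66,33), (x67,33)}
  {x67} × {32, 33} = {(x67,32), (x67,33)}
  {x67, x68} × {32} = {(x67,32), (x68,32)}
  {x67, x68} × {33} = {(x67,33), (x68,33)}
  {x66, x67, x68} × {32} = {(x66,32), (x67,32), (x68,32)}
  {x66, x67, x68} × {33} = {(x66,33), (x67,33), (x68,33)}
  {x66, x67} × {32, 33} = {(x66,32), (x66,33), (x67,32), (x67,33)}
  {x67, x68} × {32, 33} = {(x67,32), (x67,33), (x68,32), (x68,33)}
  {x66, x67, x68} × {32, 33} = {(x66,32), (x66,33), (x67,32), (x67,33), (x68,32), (x68,33)}
These 16 distinct sets form the basis B.
Close under arbitrary unions to get τ_{X×Y}; counting gives |τ_{X×Y}| = 36.


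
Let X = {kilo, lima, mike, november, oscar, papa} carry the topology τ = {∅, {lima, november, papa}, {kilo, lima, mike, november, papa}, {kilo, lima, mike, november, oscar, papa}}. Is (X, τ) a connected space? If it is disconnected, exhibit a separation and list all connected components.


(X, τ) is connected.

Find clopen sets (U ∈ τ with X ∖ U ∈ τ):
  U = ∅, X ∖ U = {kilo, lima, mike, november, oscar, papa} — both open, so U is clopen.
  U = {kilo, lima, mike, november, oscar, papa}, X ∖ U = ∅ — both open, so U is clopen.
Only trivial clopens (∅ and X) exist, so (X, τ) is connected.
Compute connected components by grouping points that agree on all clopens:
  component: {kilo, lima, mike, november, oscar, papa}


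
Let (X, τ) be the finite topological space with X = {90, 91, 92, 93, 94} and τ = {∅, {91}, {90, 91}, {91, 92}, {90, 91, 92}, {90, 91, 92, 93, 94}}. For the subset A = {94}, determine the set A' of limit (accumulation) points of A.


A' = {93}

For each x ∈ X, list the open sets U ∈ τ with x ∈ U, then check whether U ∩ (A ∖ {x}) ≠ ∅ for every such U.
  x = 90: open {90, 91} ∋ x has {90, 91} ∩ (A ∖ {90}) = ∅, so x is NOT a limit point.
  x = 91: open {91} ∋ x has {91} ∩ (A ∖ {91}) = ∅, so x is NOT a limit point.
  x = 92: open {91, 92} ∋ x has {91, 92} ∩ (A ∖ {92}) = ∅, so x is NOT a limit point.
  x = 93: opens ∋ x are {90, 91, 92, 93, 94}; each meets A ∖ {93}, so x IS a limit point.
  x = 94: open {90, 91, 92, 93, 94} ∋ x has {90, 91, 92, 93, 94} ∩ (A ∖ {94}) = ∅, so x is NOT a limit point.
Collecting: A' = {93}.


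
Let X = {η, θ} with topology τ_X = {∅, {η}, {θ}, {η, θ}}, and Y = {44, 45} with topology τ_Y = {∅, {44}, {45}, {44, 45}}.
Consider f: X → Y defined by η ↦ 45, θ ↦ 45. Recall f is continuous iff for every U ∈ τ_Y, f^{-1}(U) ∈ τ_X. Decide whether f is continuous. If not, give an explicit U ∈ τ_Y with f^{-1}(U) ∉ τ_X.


f IS continuous.

Compute f^{-1}(U) for each U ∈ τ_Y:
  U = ∅: f^{-1}(U) = ∅ ∈ τ_X ✓.
  U = {44}: f^{-1}(U) = ∅ ∈ τ_X ✓.
  U = {45}: f^{-1}(U) = {η, θ} ∈ τ_X ✓.
  U = {44, 45}: f^{-1}(U) = {η, θ} ∈ τ_X ✓.
Every preimage lies in τ_X, so f IS continuous.
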